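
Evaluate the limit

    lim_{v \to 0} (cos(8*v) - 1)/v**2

-32

Direct substitution gives 0/0.
Apply L'Hôpital: lim (-8*sin(8*v))/(2*v), still 0/0.
After 2 applications of L'Hôpital's rule the quotient is (-64*cos(8*v))/(2); substituting v = 0 gives -32.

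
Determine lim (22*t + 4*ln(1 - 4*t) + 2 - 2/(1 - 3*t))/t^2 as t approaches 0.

Substitution gives 0/0 (the numerator vanishes to order 2).
Expand each term to order t^2: the coefficient of t^2 in -2·1/(1 - 3t) is -18 and in 4·ln(1 - 4t) is -32.
Lower-order terms cancel with the polynomial part, so the numerator is (-50)·t^2 + o(t^2), and the limit is (-50)/(1) = -50.

-50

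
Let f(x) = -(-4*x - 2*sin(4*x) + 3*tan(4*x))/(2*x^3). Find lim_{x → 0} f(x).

Substitution gives 0/0; apply L'Hôpital's rule 3 times.
After differentiating numerator and denominator 3 times the quotient is (128*cos(4*x) + 1152*tan(4*x)^4 + 1536*tan(4*x)^2 + 384)/(-12); at x = 0 this is -128/3.

-128/3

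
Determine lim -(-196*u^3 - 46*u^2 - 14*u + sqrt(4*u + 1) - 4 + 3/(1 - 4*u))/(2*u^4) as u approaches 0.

Substitution gives 0/0; apply L'Hôpital's rule 4 times.
After differentiating numerator and denominator 4 times the quotient is (-240/(4*u + 1)^(7/2) - 18432/(4*u - 1)^5)/(-48); at u = 0 this is -379.

-379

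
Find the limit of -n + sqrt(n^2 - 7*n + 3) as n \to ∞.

-7/2

An ∞ − ∞ form. Rationalising with the conjugate, the difference becomes (-7n + 3) / (√(n^2 - 7*n + 3) + n).
For large n the denominator behaves like 2·n, so the quotient tends to -7/2 = -7/2.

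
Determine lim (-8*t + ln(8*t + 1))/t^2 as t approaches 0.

Direct substitution gives 0/0.
Apply L'Hôpital: lim (-8 + 8/(8*t + 1))/(2*t), still 0/0.
After 2 applications of L'Hôpital's rule the quotient is (-64/(8*t + 1)^2)/(2); substituting t = 0 gives -32.

-32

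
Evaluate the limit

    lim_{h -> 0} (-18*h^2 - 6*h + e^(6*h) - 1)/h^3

36

Direct substitution gives 0/0.
Apply L'Hôpital: lim (-36*h + 6*e^(6*h) - 6)/(3*h^2), still 0/0.
Apply L'Hôpital: lim (36*e^(6*h) - 36)/(6*h), still 0/0.
After 3 applications of L'Hôpital's rule the quotient is (216*e^(6*h))/(6); substituting h = 0 gives 36.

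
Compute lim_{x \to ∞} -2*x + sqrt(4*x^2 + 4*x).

1

An ∞ − ∞ form. Rationalising with the conjugate, the difference becomes (4x) / (√(4*x^2 + 4*x) + 2x).
For large x the denominator behaves like 2·2x, so the quotient tends to 4/4 = 1.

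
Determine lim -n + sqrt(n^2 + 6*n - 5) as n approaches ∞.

An ∞ − ∞ form. Rationalising with the conjugate, the difference becomes (6n - 5) / (√(n^2 + 6*n - 5) + n).
For large n the denominator behaves like 2·n, so the quotient tends to 6/2 = 3.

3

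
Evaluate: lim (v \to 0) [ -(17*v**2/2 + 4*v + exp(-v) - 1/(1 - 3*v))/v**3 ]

163/6

Substitution gives 0/0 (the numerator vanishes to order 3).
Expand each term to order v^3: the coefficient of v^3 in −1/(1 - 3v) is -27 and in e^(-v) is -1/6.
Lower-order terms cancel with the polynomial part, so the numerator is (-163/6)·v^3 + o(v^3), and the limit is (-163/6)/(-1) = 163/6.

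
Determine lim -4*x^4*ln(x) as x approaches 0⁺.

0

This is a 0·(−∞) form. Rewrite as -4·ln(x) / x^(−4) and apply L'Hôpital:
the derivative quotient is -4·(1/x) / (−4·x^(−5)) = (4/4)·x^4 → 0.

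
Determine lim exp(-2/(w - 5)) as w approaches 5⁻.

∞

As w → 5⁻, -2/(w - 5) → +∞, so e^(-2/(w - 5)) → ∞.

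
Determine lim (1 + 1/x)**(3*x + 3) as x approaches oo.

e^(3)

The base → 1 and the exponent → ∞: a 1^∞ form.
Take logarithms: (3x + 3)·ln(1 + 1/x). Since ln(1+u) ~ u for small u, this behaves like (3x)·(1/x) → 3.
So the limit is e^(3).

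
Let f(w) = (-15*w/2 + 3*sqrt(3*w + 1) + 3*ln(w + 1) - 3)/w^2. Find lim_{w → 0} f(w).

Substitution gives 0/0 (the numerator vanishes to order 2).
Expand each term to order w^2: the coefficient of w^2 in 3·ln(1 + w) is -3/2 and in 3·√(1 + 3w) is -27/8.
Lower-order terms cancel with the polynomial part, so the numerator is (-39/8)·w^2 + o(w^2), and the limit is (-39/8)/(1) = -39/8.

-39/8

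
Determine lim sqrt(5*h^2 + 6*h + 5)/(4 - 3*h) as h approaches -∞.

√(5)/3

For large |h|, √(5*h^2 + 6*h + 5) ≈ √5·|h| and the denominator ≈ -3h.
Since h → −∞, |h| = −h, giving −√5/(-3) = √(5)/3.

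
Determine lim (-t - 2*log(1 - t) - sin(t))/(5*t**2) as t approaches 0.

Substitution gives 0/0 (the numerator vanishes to order 2).
Expand each term to order t^2: the coefficient of t^2 in -2·ln(1 - t) is 1 and in −sin(t) is 0.
Lower-order terms cancel with the polynomial part, so the numerator is (1)·t^2 + o(t^2), and the limit is (1)/(5) = 1/5.

1/5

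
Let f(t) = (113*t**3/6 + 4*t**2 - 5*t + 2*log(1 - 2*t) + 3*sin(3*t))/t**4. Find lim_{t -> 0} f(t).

-8

Substitution gives 0/0; apply L'Hôpital's rule 4 times.
After differentiating numerator and denominator 4 times the quotient is (243*sin(3*t) - 192/(2*t - 1)^4)/(24); at t = 0 this is -8.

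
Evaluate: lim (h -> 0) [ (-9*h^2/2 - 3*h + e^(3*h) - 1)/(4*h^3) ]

9/8

Direct substitution gives 0/0.
Apply L'Hôpital: lim (-9*h + 3*e^(3*h) - 3)/(12*h^2), still 0/0.
Apply L'Hôpital: lim (9*e^(3*h) - 9)/(24*h), still 0/0.
After 3 applications of L'Hôpital's rule the quotient is (27*e^(3*h))/(24); substituting h = 0 gives 9/8.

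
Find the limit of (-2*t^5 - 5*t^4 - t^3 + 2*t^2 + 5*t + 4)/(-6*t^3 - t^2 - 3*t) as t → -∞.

∞

The numerator has higher degree (5 > 3); the quotient behaves like (-2/(-6))·t^2 for large |t|.
As t → −∞ this diverges to ∞.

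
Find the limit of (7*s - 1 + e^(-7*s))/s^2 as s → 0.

49/2

Direct substitution gives 0/0.
Apply L'Hôpital: lim (7 - 7*e^(-7*s))/(2*s), still 0/0.
After 2 applications of L'Hôpital's rule the quotient is (49*e^(-7*s))/(2); substituting s = 0 gives 49/2.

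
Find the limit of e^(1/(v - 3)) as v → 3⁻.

0

As v → 3⁻, 1/(v - 3) → −∞, so e^(1/(v - 3)) → 0.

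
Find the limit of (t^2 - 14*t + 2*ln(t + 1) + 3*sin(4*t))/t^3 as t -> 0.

-94/3

Substitution gives 0/0 (the numerator vanishes to order 3).
Expand each term to order t^3: the coefficient of t^3 in 2·ln(1 + t) is 2/3 and in 3·sin(4t) is -32.
Lower-order terms cancel with the polynomial part, so the numerator is (-94/3)·t^3 + o(t^3), and the limit is (-94/3)/(1) = -94/3.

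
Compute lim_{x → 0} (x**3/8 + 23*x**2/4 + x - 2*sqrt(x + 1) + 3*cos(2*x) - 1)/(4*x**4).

133/256

Substitution gives 0/0 (the numerator vanishes to order 4).
Expand each term to order x^4: the coefficient of x^4 in 3·cos(2x) is 2 and in -2·√(1 + x) is 5/64.
Lower-order terms cancel with the polynomial part, so the numerator is (133/64)·x^4 + o(x^4), and the limit is (133/64)/(4) = 133/256.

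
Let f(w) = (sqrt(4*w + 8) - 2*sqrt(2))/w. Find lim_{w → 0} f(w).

A 0/0 form; rationalise with √(8 + 4w) + √8. This collapses the numerator to 4w, leaving 4/(√(8 + 4w) + √8) → 4/(2√8) = √(2)/2.

√(2)/2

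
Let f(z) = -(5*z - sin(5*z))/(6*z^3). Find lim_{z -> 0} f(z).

Direct substitution gives 0/0.
Apply L'Hôpital: lim (5 - 5*cos(5*z))/(-18*z^2), still 0/0.
Apply L'Hôpital: lim (25*sin(5*z))/(-36*z), still 0/0.
After 3 applications of L'Hôpital's rule the quotient is (125*cos(5*z))/(-36); substituting z = 0 gives -125/36.

-125/36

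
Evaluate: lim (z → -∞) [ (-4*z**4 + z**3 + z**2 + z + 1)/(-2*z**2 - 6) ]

The numerator has higher degree (4 > 2); the quotient behaves like (-4/(-2))·z^2 for large |z|.
As z → −∞ this diverges to ∞.

∞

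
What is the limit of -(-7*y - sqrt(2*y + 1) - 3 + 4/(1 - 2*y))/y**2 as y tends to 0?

Substitution gives 0/0; apply L'Hôpital's rule 2 times.
After differentiating numerator and denominator 2 times the quotient is ((2*y + 1)^(-3/2) - 32/(2*y - 1)^3)/(-2); at y = 0 this is -33/2.

-33/2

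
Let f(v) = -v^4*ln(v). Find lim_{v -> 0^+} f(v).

This is a 0·(−∞) form. Rewrite as -1·ln(v) / v^(−4) and apply L'Hôpital:
the derivative quotient is -1·(1/v) / (−4·v^(−5)) = (1/4)·v^4 → 0.

0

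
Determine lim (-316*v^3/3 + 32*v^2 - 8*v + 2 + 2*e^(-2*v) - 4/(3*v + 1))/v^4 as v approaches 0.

Substitution gives 0/0; apply L'Hôpital's rule 4 times.
After differentiating numerator and denominator 4 times the quotient is (32*e^(-2*v) - 7776/(3*v + 1)^5)/(24); at v = 0 this is -968/3.

-968/3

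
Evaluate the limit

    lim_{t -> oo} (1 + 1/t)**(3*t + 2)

e^(3)

The base → 1 and the exponent → ∞: a 1^∞ form.
Take logarithms: (3t + 2)·ln(1 + 1/t). Since ln(1+u) ~ u for small u, this behaves like (3t)·(1/t) → 3.
So the limit is e^(3).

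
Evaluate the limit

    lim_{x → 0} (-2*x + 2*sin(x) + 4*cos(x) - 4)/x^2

-2

Substitution gives 0/0 (the numerator vanishes to order 2).
Expand each term to order x^2: the coefficient of x^2 in 2·sin(x) is 0 and in 4·cos(x) is -2.
Lower-order terms cancel with the polynomial part, so the numerator is (-2)·x^2 + o(x^2), and the limit is (-2)/(1) = -2.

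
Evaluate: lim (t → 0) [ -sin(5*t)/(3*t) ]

-5/3

Substitution gives 0/0.
Write it as (5/(-3))·sin(5t)/(5t); since sin(u)/u → 1, the limit is -5/3.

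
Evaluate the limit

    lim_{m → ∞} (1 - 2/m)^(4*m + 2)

The base → 1 and the exponent → ∞: a 1^∞ form.
Take logarithms: (4m + 2)·ln(1 - 2/m). Since ln(1+u) ~ u for small u, this behaves like (4m)·(-2/m) → -8.
So the limit is e^(-8).

e^(-8)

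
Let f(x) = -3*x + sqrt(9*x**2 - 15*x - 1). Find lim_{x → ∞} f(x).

-5/2

This has the form ∞ − ∞. Multiply and divide by the conjugate √(9*x^2 - 15*x - 1) + 3x.
That gives (-15x - 1) / (√(9*x^2 - 15*x - 1) + 3x).
Divide numerator and denominator by x: the limit is -15/(2·3) = -5/2.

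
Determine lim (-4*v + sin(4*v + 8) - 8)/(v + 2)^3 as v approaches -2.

Direct substitution gives 0/0.
Apply L'Hôpital: lim (4*cos(4*v + 8) - 4)/(3*(v + 2)^2), still 0/0.
Apply L'Hôpital: lim (-16*sin(4*v + 8))/(6*v + 12), still 0/0.
After 3 applications of L'Hôpital's rule the quotient is (-64*cos(4*v + 8))/(6); substituting v = -2 gives -32/3.

-32/3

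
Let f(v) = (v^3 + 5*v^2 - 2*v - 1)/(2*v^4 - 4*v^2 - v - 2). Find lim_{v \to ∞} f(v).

The denominator has degree 4 and the numerator degree 3. Dividing numerator and denominator by v^4 sends every term to 0 except the leading denominator term, so the limit is 0.

0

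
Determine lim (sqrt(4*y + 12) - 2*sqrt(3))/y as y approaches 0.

√(3)/3

Substitution gives 0/0. Multiply numerator and denominator by the conjugate √(12 + 4y) + √12.
The numerator becomes (12 + 4y) − 12 = 4y, so the expression simplifies to 4/(√(12 + 4y) + √12).
Letting y → 0 gives 4/(2√12) = √(3)/3.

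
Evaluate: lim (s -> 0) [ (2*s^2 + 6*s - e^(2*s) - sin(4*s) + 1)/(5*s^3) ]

Substitution gives 0/0 (the numerator vanishes to order 3).
Expand each term to order s^3: the coefficient of s^3 in −sin(4s) is 32/3 and in −e^(2s) is -4/3.
Lower-order terms cancel with the polynomial part, so the numerator is (28/3)·s^3 + o(s^3), and the limit is (28/3)/(5) = 28/15.

28/15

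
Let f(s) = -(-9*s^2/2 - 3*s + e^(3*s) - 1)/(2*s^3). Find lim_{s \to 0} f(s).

Direct substitution gives 0/0.
Apply L'Hôpital: lim (-9*s + 3*e^(3*s) - 3)/(-6*s^2), still 0/0.
Apply L'Hôpital: lim (9*e^(3*s) - 9)/(-12*s), still 0/0.
After 3 applications of L'Hôpital's rule the quotient is (27*e^(3*s))/(-12); substituting s = 0 gives -9/4.

-9/4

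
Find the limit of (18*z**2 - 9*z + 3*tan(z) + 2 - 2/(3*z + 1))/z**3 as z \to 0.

Substitution gives 0/0; apply L'Hôpital's rule 3 times.
After differentiating numerator and denominator 3 times the quotient is (18*tan(z)^2/cos(z)^2 + 6/cos(z)^2 + 324/(3*z + 1)^4)/(6); at z = 0 this is 55.

55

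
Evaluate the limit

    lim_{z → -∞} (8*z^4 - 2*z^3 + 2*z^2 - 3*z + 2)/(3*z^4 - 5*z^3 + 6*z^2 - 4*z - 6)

8/3

Numerator and denominator both have degree 4.
Dividing every term by z^4, all lower-order terms vanish and the limit is the ratio of leading coefficients, 8/(3) = 8/3.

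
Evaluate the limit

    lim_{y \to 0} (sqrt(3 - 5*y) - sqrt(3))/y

-5*√(3)/6

Substitution gives 0/0. Multiply numerator and denominator by the conjugate √(3 - 5y) + √3.
The numerator becomes (3 - 5y) − 3 = -5y, so the expression simplifies to -5/(√(3 - 5y) + √3).
Letting y → 0 gives -5/(2√3) = -5*√(3)/6.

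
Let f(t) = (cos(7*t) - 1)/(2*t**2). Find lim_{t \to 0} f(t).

Direct substitution gives 0/0.
Apply L'Hôpital: lim (-7*sin(7*t))/(4*t), still 0/0.
After 2 applications of L'Hôpital's rule the quotient is (-49*cos(7*t))/(4); substituting t = 0 gives -49/4.

-49/4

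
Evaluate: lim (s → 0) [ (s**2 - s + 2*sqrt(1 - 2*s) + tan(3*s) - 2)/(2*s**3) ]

4

Substitution gives 0/0 (the numerator vanishes to order 3).
Expand each term to order s^3: the coefficient of s^3 in 2·√(1 - 2s) is -1 and in tan(3s) is 9.
Lower-order terms cancel with the polynomial part, so the numerator is (8)·s^3 + o(s^3), and the limit is (8)/(2) = 4.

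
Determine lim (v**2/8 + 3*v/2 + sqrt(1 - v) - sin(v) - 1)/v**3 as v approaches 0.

5/48

Substitution gives 0/0 (the numerator vanishes to order 3).
Expand each term to order v^3: the coefficient of v^3 in √(1 - v) is -1/16 and in −sin(v) is 1/6.
Lower-order terms cancel with the polynomial part, so the numerator is (5/48)·v^3 + o(v^3), and the limit is (5/48)/(1) = 5/48.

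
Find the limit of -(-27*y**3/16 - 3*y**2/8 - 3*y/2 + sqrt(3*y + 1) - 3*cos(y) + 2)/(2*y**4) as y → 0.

421/256

Substitution gives 0/0 (the numerator vanishes to order 4).
Expand each term to order y^4: the coefficient of y^4 in -3·cos(y) is -1/8 and in √(1 + 3y) is -405/128.
Lower-order terms cancel with the polynomial part, so the numerator is (-421/128)·y^4 + o(y^4), and the limit is (-421/128)/(-2) = 421/256.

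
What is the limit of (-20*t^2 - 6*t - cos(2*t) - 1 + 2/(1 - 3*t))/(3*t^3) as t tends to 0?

18

Substitution gives 0/0 (the numerator vanishes to order 3).
Expand each term to order t^3: the coefficient of t^3 in −cos(2t) is 0 and in 2·1/(1 - 3t) is 54.
Lower-order terms cancel with the polynomial part, so the numerator is (54)·t^3 + o(t^3), and the limit is (54)/(3) = 18.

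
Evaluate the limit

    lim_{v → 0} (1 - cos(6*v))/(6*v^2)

3

Substitution gives 0/0.
Use (1 − cos u)/u² → 1/2 with u = 6v: the limit is 6²/(2·6) = 3.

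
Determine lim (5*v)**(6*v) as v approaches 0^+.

1

Base → 0⁺ and exponent → 0⁺: a 0^0 form.
Take logs: 6v·ln(5v). This is 0·(−∞); rewriting as ln(5v)/(1/(6v)) and applying L'Hôpital gives 0.
Hence the limit is e^0 = 1.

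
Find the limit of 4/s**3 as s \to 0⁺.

∞

As s → 0⁺, (s) → 0⁺, so (s)^3 → 0⁺ and 4/(s)^3 → ∞.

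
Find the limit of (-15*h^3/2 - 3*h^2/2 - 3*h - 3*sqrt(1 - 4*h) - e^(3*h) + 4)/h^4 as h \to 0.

Substitution gives 0/0; apply L'Hôpital's rule 4 times.
After differentiating numerator and denominator 4 times the quotient is (-81*e^(3*h) + 720/(1 - 4*h)^(7/2))/(24); at h = 0 this is 213/8.

213/8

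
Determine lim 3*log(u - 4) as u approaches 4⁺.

-∞

As u → 4⁺, u - 4 → 0⁺ and ln(u - 4) → −∞.
Multiplying by 3 gives -∞.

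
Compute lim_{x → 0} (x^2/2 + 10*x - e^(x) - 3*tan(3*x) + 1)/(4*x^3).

-163/24

Substitution gives 0/0; apply L'Hôpital's rule 3 times.
After differentiating numerator and denominator 3 times the quotient is (-e^(x) - 486*tan(3*x)^4 - 648*tan(3*x)^2 - 162)/(24); at x = 0 this is -163/24.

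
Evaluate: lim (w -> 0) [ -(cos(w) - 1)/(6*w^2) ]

1/12

Direct substitution gives 0/0.
Apply L'Hôpital: lim (-sin(w))/(-12*w), still 0/0.
After 2 applications of L'Hôpital's rule the quotient is (-cos(w))/(-12); substituting w = 0 gives 1/12.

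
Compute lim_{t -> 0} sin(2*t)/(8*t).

Substitution gives 0/0.
Write it as (2/8)·sin(2t)/(2t); since sin(u)/u → 1, the limit is 1/4.

1/4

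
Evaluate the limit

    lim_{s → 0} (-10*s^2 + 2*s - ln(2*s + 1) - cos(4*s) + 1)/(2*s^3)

Substitution gives 0/0; apply L'Hôpital's rule 3 times.
After differentiating numerator and denominator 3 times the quotient is (-64*sin(4*s) - 16/(2*s + 1)^3)/(12); at s = 0 this is -4/3.

-4/3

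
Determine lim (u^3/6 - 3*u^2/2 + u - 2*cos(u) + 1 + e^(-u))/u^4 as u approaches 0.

-1/24

Substitution gives 0/0 (the numerator vanishes to order 4).
Expand each term to order u^4: the coefficient of u^4 in -2·cos(u) is -1/12 and in e^(-u) is 1/24.
Lower-order terms cancel with the polynomial part, so the numerator is (-1/24)·u^4 + o(u^4), and the limit is (-1/24)/(1) = -1/24.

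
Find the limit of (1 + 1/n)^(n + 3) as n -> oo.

The base → 1 and the exponent → ∞: a 1^∞ form.
Take logarithms: (n + 3)·ln(1 + 1/n). Since ln(1+u) ~ u for small u, this behaves like (n)·(1/n) → 1.
So the limit is e^(1).

e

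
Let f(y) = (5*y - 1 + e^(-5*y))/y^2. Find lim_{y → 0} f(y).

25/2

Direct substitution gives 0/0.
Apply L'Hôpital: lim (5 - 5*e^(-5*y))/(2*y), still 0/0.
After 2 applications of L'Hôpital's rule the quotient is (25*e^(-5*y))/(2); substituting y = 0 gives 25/2.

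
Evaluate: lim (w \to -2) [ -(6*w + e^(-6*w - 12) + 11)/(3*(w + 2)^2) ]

Direct substitution gives 0/0.
Apply L'Hôpital: lim (6 - 6*e^(-6*w - 12))/(-6*w - 12), still 0/0.
After 2 applications of L'Hôpital's rule the quotient is (36*e^(-6*w - 12))/(-6); substituting w = -2 gives -6.

-6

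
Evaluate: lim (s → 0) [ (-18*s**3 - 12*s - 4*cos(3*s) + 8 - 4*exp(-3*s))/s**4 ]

Substitution gives 0/0; apply L'Hôpital's rule 4 times.
After differentiating numerator and denominator 4 times the quotient is (-324*cos(3*s) - 324*e^(-3*s))/(24); at s = 0 this is -27.

-27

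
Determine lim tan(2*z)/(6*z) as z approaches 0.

1/3

Substitution gives 0/0.
Since tan(u)/u → 1 as u → 0, tan(2z)/(2z) → 1 and the limit is 2/6 = 1/3.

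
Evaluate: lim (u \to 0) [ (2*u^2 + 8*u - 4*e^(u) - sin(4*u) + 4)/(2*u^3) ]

5

Substitution gives 0/0 (the numerator vanishes to order 3).
Expand each term to order u^3: the coefficient of u^3 in −sin(4u) is 32/3 and in -4·e^(u) is -2/3.
Lower-order terms cancel with the polynomial part, so the numerator is (10)·u^3 + o(u^3), and the limit is (10)/(2) = 5.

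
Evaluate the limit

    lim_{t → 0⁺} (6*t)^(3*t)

Base → 0⁺ and exponent → 0⁺: a 0^0 form.
Take logs: 3t·ln(6t). This is 0·(−∞); rewriting as ln(6t)/(1/(3t)) and applying L'Hôpital gives 0.
Hence the limit is e^0 = 1.

1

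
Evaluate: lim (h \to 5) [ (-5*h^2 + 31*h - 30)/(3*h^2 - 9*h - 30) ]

-19/21

At h = 5 both the top and bottom vanish — a removable singularity. Factoring out (h - 5) from each leaves (6 - 5*h)/(3*h + 6), which at h = 5 equals -19/21.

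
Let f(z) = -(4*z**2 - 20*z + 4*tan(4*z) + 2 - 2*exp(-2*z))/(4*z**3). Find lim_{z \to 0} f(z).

-22

Substitution gives 0/0; apply L'Hôpital's rule 3 times.
After differentiating numerator and denominator 3 times the quotient is (16*(32*(3*tan(4*z)^2 + 1)*e^(2*z)/cos(4*z)^2 + 1)*e^(-2*z))/(-24); at z = 0 this is -22.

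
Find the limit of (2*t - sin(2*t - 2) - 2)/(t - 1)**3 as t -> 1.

Direct substitution gives 0/0.
Apply L'Hôpital: lim (2 - 2*cos(2*t - 2))/(3*(t - 1)^2), still 0/0.
Apply L'Hôpital: lim (4*sin(2*t - 2))/(6*t - 6), still 0/0.
After 3 applications of L'Hôpital's rule the quotient is (8*cos(2*t - 2))/(6); substituting t = 1 gives 4/3.

4/3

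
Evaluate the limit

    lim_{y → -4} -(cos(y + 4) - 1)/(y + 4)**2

1/2

Direct substitution gives 0/0.
Apply L'Hôpital: lim (-sin(y + 4))/(-2*y - 8), still 0/0.
After 2 applications of L'Hôpital's rule the quotient is (-cos(y + 4))/(-2); substituting y = -4 gives 1/2.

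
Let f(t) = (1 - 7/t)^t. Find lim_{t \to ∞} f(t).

Let L be the limit and take ln: ln L = lim (t)·ln(1 - 7/t) = lim (t)·(-7/t + O(1/t²)) = -7.
Hence L = e^(-7).

e^(-7)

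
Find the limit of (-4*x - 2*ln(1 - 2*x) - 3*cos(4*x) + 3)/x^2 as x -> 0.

28

Substitution gives 0/0 (the numerator vanishes to order 2).
Expand each term to order x^2: the coefficient of x^2 in -2·ln(1 - 2x) is 4 and in -3·cos(4x) is 24.
Lower-order terms cancel with the polynomial part, so the numerator is (28)·x^2 + o(x^2), and the limit is (28)/(1) = 28.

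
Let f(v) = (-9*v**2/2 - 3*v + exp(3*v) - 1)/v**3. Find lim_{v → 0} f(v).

Direct substitution gives 0/0.
Apply L'Hôpital: lim (-9*v + 3*e^(3*v) - 3)/(3*v^2), still 0/0.
Apply L'Hôpital: lim (9*e^(3*v) - 9)/(6*v), still 0/0.
After 3 applications of L'Hôpital's rule the quotient is (27*e^(3*v))/(6); substituting v = 0 gives 9/2.

9/2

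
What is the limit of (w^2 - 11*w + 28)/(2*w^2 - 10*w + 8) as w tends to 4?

At w = 4 both the top and bottom vanish — a removable singularity. Factoring out (w - 4) from each leaves (w - 7)/(2*w - 2), which at w = 4 equals -1/2.

-1/2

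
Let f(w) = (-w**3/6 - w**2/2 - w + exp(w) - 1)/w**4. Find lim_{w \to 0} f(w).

1/24

Direct substitution gives 0/0.
Apply L'Hôpital: lim (-w^2/2 - w + e^(w) - 1)/(4*w^3), still 0/0.
Apply L'Hôpital: lim (-w + e^(w) - 1)/(12*w^2), still 0/0.
Apply L'Hôpital: lim (e^(w) - 1)/(24*w), still 0/0.
After 4 applications of L'Hôpital's rule the quotient is (e^(w))/(24); substituting w = 0 gives 1/24.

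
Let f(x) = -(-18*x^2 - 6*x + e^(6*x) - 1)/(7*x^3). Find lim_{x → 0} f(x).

-36/7

Direct substitution gives 0/0.
Apply L'Hôpital: lim (-36*x + 6*e^(6*x) - 6)/(-21*x^2), still 0/0.
Apply L'Hôpital: lim (36*e^(6*x) - 36)/(-42*x), still 0/0.
After 3 applications of L'Hôpital's rule the quotient is (216*e^(6*x))/(-42); substituting x = 0 gives -36/7.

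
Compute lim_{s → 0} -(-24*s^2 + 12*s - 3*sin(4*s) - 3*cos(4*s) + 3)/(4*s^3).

-8

Substitution gives 0/0 (the numerator vanishes to order 3).
Expand each term to order s^3: the coefficient of s^3 in -3·sin(4s) is 32 and in -3·cos(4s) is 0.
Lower-order terms cancel with the polynomial part, so the numerator is (32)·s^3 + o(s^3), and the limit is (32)/(-4) = -8.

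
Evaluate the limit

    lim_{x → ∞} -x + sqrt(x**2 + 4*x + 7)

2

This has the form ∞ − ∞. Multiply and divide by the conjugate √(x^2 + 4*x + 7) + x.
That gives (4x + 7) / (√(x^2 + 4*x + 7) + x).
Divide numerator and denominator by x: the limit is 4/(2·1) = 2.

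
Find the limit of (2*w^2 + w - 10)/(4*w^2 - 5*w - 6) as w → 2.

9/11

Since w = 2 makes numerator and denominator zero, (w - 2) divides both.
Cancelling it gives (2*w + 5)/(4*w + 3); now plug in w = 2 to get 9/11.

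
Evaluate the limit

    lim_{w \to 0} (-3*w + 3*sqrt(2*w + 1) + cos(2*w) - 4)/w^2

-7/2

Substitution gives 0/0; apply L'Hôpital's rule 2 times.
After differentiating numerator and denominator 2 times the quotient is (-4*cos(2*w) - 3/(2*w + 1)^(3/2))/(2); at w = 0 this is -7/2.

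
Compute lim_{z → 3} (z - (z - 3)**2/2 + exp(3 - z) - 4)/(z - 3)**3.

-1/6

Direct substitution gives 0/0.
Apply L'Hôpital: lim (-z - e^(3 - z) + 4)/(3*(z - 3)^2), still 0/0.
Apply L'Hôpital: lim (e^(3 - z) - 1)/(6*z - 18), still 0/0.
After 3 applications of L'Hôpital's rule the quotient is (-e^(3 - z))/(6); substituting z = 3 gives -1/6.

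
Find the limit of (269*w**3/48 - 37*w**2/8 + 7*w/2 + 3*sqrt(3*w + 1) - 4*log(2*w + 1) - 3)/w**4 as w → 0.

Substitution gives 0/0 (the numerator vanishes to order 4).
Expand each term to order w^4: the coefficient of w^4 in 3·√(1 + 3w) is -1215/128 and in -4·ln(1 + 2w) is 16.
Lower-order terms cancel with the polynomial part, so the numerator is (833/128)·w^4 + o(w^4), and the limit is (833/128)/(1) = 833/128.

833/128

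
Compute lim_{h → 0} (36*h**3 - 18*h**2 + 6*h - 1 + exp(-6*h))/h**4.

Direct substitution gives 0/0.
Apply L'Hôpital: lim (108*h^2 - 36*h + 6 - 6*e^(-6*h))/(4*h^3), still 0/0.
Apply L'Hôpital: lim (216*h - 36 + 36*e^(-6*h))/(12*h^2), still 0/0.
Apply L'Hôpital: lim (216 - 216*e^(-6*h))/(24*h), still 0/0.
After 4 applications of L'Hôpital's rule the quotient is (1296*e^(-6*h))/(24); substituting h = 0 gives 54.

54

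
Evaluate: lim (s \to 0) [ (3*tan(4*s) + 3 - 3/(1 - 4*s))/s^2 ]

Substitution gives 0/0; apply L'Hôpital's rule 2 times.
After differentiating numerator and denominator 2 times the quotient is (96*tan(4*s)/cos(4*s)^2 + 96/(4*s - 1)^3)/(2); at s = 0 this is -48.

-48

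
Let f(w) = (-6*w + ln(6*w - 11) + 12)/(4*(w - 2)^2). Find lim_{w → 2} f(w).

-9/2

Direct substitution gives 0/0.
Apply L'Hôpital: lim (-6 + 6/(6*w - 11))/(8*w - 16), still 0/0.
After 2 applications of L'Hôpital's rule the quotient is (-36/(6*w - 11)^2)/(8); substituting w = 2 gives -9/2.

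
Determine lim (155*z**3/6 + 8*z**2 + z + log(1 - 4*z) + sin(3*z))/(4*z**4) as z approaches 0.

-16

Substitution gives 0/0 (the numerator vanishes to order 4).
Expand each term to order z^4: the coefficient of z^4 in ln(1 - 4z) is -64 and in sin(3z) is 0.
Lower-order terms cancel with the polynomial part, so the numerator is (-64)·z^4 + o(z^4), and the limit is (-64)/(4) = -16.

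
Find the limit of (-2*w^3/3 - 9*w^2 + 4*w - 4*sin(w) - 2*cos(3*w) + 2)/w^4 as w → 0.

Substitution gives 0/0; apply L'Hôpital's rule 4 times.
After differentiating numerator and denominator 4 times the quotient is (-4*sin(w) - 162*cos(3*w))/(24); at w = 0 this is -27/4.

-27/4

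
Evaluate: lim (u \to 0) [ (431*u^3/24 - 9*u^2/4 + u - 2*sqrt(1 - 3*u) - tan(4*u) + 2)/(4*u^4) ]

405/256

Substitution gives 0/0 (the numerator vanishes to order 4).
Expand each term to order u^4: the coefficient of u^4 in -2·√(1 - 3u) is 405/64 and in −tan(4u) is 0.
Lower-order terms cancel with the polynomial part, so the numerator is (405/64)·u^4 + o(u^4), and the limit is (405/64)/(4) = 405/256.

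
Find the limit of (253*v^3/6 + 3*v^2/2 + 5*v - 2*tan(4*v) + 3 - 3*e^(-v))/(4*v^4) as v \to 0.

Substitution gives 0/0 (the numerator vanishes to order 4).
Expand each term to order v^4: the coefficient of v^4 in -3·e^(-v) is -1/8 and in -2·tan(4v) is 0.
Lower-order terms cancel with the polynomial part, so the numerator is (-1/8)·v^4 + o(v^4), and the limit is (-1/8)/(4) = -1/32.

-1/32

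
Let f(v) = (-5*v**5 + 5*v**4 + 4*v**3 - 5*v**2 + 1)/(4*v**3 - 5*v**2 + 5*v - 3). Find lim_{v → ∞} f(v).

-∞

The numerator has higher degree (5 > 3); the quotient behaves like (-5/(4))·v^2 for large |v|.
As v → +∞ this diverges to -∞.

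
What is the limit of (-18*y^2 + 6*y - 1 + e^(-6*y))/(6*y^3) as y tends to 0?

-6

Direct substitution gives 0/0.
Apply L'Hôpital: lim (-36*y + 6 - 6*e^(-6*y))/(18*y^2), still 0/0.
Apply L'Hôpital: lim (-36 + 36*e^(-6*y))/(36*y), still 0/0.
After 3 applications of L'Hôpital's rule the quotient is (-216*e^(-6*y))/(36); substituting y = 0 gives -6.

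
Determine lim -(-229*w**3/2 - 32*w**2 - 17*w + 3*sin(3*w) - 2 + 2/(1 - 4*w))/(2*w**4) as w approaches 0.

-256

Substitution gives 0/0; apply L'Hôpital's rule 4 times.
After differentiating numerator and denominator 4 times the quotient is (243*sin(3*w) - 12288/(4*w - 1)^5)/(-48); at w = 0 this is -256.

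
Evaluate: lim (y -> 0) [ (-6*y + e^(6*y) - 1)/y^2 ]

Direct substitution gives 0/0.
Apply L'Hôpital: lim (6*e^(6*y) - 6)/(2*y), still 0/0.
After 2 applications of L'Hôpital's rule the quotient is (36*e^(6*y))/(2); substituting y = 0 gives 18.

18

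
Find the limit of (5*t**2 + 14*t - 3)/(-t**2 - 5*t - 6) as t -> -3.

-16

At t = -3 both the top and bottom vanish — a removable singularity. Factoring out (t + 3) from each leaves (5*t - 1)/(-t - 2), which at t = -3 equals -16.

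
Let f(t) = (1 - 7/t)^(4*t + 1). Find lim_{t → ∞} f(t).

Write it as [(1 - 7/t)^t]^(4) · (1 - 7/t)^(1). The bracketed term tends to e^(-7) and the second factor to 1, so the limit is e^(-28).

e^(-28)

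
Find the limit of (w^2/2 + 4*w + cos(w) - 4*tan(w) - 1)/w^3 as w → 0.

Substitution gives 0/0 (the numerator vanishes to order 3).
Expand each term to order w^3: the coefficient of w^3 in cos(w) is 0 and in -4·tan(w) is -4/3.
Lower-order terms cancel with the polynomial part, so the numerator is (-4/3)·w^3 + o(w^3), and the limit is (-4/3)/(1) = -4/3.

-4/3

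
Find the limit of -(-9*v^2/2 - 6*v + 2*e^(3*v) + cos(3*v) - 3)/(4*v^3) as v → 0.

-9/4

Substitution gives 0/0; apply L'Hôpital's rule 3 times.
After differentiating numerator and denominator 3 times the quotient is (54*e^(3*v) + 27*sin(3*v))/(-24); at v = 0 this is -9/4.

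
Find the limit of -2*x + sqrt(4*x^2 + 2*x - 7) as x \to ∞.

1/2

An ∞ − ∞ form. Rationalising with the conjugate, the difference becomes (2x - 7) / (√(4*x^2 + 2*x - 7) + 2x).
For large x the denominator behaves like 2·2x, so the quotient tends to 2/4 = 1/2.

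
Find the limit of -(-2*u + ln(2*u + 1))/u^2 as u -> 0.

Direct substitution gives 0/0.
Apply L'Hôpital: lim (-2 + 2/(2*u + 1))/(-2*u), still 0/0.
After 2 applications of L'Hôpital's rule the quotient is (-4/(2*u + 1)^2)/(-2); substituting u = 0 gives 2.

2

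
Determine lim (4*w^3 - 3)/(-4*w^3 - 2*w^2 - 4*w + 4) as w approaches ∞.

Numerator and denominator both have degree 3.
Dividing every term by w^3, all lower-order terms vanish and the limit is the ratio of leading coefficients, 4/(-4) = -1.

-1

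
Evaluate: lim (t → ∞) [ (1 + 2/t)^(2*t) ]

Write it as [(1 + 2/t)^t]^(2) · (1 + 2/t)^(0). The bracketed term tends to e^(2) and the second factor to 1, so the limit is e^(4).

e^(4)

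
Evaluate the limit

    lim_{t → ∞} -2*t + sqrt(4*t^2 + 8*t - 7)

This has the form ∞ − ∞. Multiply and divide by the conjugate √(4*t^2 + 8*t - 7) + 2t.
That gives (8t - 7) / (√(4*t^2 + 8*t - 7) + 2t).
Divide numerator and denominator by t: the limit is 8/(2·2) = 2.

2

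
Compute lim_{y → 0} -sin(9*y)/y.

Substitution gives 0/0.
Write it as (9/(-1))·sin(9y)/(9y); since sin(u)/u → 1, the limit is -9.

-9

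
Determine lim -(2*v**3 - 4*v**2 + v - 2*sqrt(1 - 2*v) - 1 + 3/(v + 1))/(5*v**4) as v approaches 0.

-17/20

Substitution gives 0/0 (the numerator vanishes to order 4).
Expand each term to order v^4: the coefficient of v^4 in -2·√(1 - 2v) is 5/4 and in 3·1/(1 + v) is 3.
Lower-order terms cancel with the polynomial part, so the numerator is (17/4)·v^4 + o(v^4), and the limit is (17/4)/(-5) = -17/20.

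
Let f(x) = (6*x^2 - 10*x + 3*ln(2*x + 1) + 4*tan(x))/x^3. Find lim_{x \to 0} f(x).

28/3

Substitution gives 0/0 (the numerator vanishes to order 3).
Expand each term to order x^3: the coefficient of x^3 in 3·ln(1 + 2x) is 8 and in 4·tan(x) is 4/3.
Lower-order terms cancel with the polynomial part, so the numerator is (28/3)·x^3 + o(x^3), and the limit is (28/3)/(1) = 28/3.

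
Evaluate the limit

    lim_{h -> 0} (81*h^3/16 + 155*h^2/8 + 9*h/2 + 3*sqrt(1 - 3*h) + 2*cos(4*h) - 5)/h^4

Substitution gives 0/0 (the numerator vanishes to order 4).
Expand each term to order h^4: the coefficient of h^4 in 3·√(1 - 3h) is -1215/128 and in 2·cos(4h) is 64/3.
Lower-order terms cancel with the polynomial part, so the numerator is (4547/384)·h^4 + o(h^4), and the limit is (4547/384)/(1) = 4547/384.

4547/384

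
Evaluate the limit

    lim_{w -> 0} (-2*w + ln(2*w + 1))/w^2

Direct substitution gives 0/0.
Apply L'Hôpital: lim (-2 + 2/(2*w + 1))/(2*w), still 0/0.
After 2 applications of L'Hôpital's rule the quotient is (-4/(2*w + 1)^2)/(2); substituting w = 0 gives -2.

-2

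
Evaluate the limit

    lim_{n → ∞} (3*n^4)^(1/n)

Base → ∞ and exponent → 0: an ∞^0 form.
Take logs: (1/n)·ln(3·n^4) = (ln 3 + 4·ln n)/n → 0.
So the limit is e^0 = 1.

1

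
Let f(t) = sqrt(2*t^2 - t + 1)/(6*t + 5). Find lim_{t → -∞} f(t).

For large |t|, √(2*t^2 - t + 1) ≈ √2·|t| and the denominator ≈ 6t.
Since t → −∞, |t| = −t, giving −√2/(6) = -√(2)/6.

-√(2)/6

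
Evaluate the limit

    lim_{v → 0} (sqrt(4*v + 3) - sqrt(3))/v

2*√(3)/3

Substitution gives 0/0. Multiply numerator and denominator by the conjugate √(3 + 4v) + √3.
The numerator becomes (3 + 4v) − 3 = 4v, so the expression simplifies to 4/(√(3 + 4v) + √3).
Letting v → 0 gives 4/(2√3) = 2*√(3)/3.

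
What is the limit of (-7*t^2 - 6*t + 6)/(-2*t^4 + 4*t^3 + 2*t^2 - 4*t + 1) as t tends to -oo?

0

The denominator has degree 4 and the numerator degree 2. Dividing numerator and denominator by t^4 sends every term to 0 except the leading denominator term, so the limit is 0.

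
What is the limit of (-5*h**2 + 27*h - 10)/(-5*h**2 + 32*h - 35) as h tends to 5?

Since h = 5 makes numerator and denominator zero, (h - 5) divides both.
Cancelling it gives (2 - 5*h)/(7 - 5*h); now plug in h = 5 to get 23/18.

23/18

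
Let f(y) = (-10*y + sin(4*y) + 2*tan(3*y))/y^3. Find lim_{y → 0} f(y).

Substitution gives 0/0 (the numerator vanishes to order 3).
Expand each term to order y^3: the coefficient of y^3 in 2·tan(3y) is 18 and in sin(4y) is -32/3.
Lower-order terms cancel with the polynomial part, so the numerator is (22/3)·y^3 + o(y^3), and the limit is (22/3)/(1) = 22/3.

22/3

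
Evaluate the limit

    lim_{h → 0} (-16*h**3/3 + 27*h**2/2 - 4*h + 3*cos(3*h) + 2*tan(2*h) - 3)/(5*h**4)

81/40

Substitution gives 0/0; apply L'Hôpital's rule 4 times.
After differentiating numerator and denominator 4 times the quotient is (243*cos(3*h) + 768*tan(2*h)^5 + 1280*tan(2*h)^3 + 512*tan(2*h))/(120); at h = 0 this is 81/40.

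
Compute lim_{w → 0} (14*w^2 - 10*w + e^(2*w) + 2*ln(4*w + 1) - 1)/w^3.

44

Substitution gives 0/0; apply L'Hôpital's rule 3 times.
After differentiating numerator and denominator 3 times the quotient is (8*e^(2*w) + 256/(4*w + 1)^3)/(6); at w = 0 this is 44.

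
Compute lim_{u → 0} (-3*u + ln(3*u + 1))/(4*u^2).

Direct substitution gives 0/0.
Apply L'Hôpital: lim (-3 + 3/(3*u + 1))/(8*u), still 0/0.
After 2 applications of L'Hôpital's rule the quotient is (-9/(3*u + 1)^2)/(8); substituting u = 0 gives -9/8.

-9/8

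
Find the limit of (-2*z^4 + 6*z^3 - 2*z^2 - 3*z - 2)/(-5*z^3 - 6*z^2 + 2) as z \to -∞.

The numerator has higher degree (4 > 3); the quotient behaves like (-2/(-5))·z^1 for large |z|.
As z → −∞ this diverges to -∞.

-∞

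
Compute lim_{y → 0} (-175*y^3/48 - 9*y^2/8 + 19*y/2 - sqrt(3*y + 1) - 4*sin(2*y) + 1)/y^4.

Substitution gives 0/0; apply L'Hôpital's rule 4 times.
After differentiating numerator and denominator 4 times the quotient is (-64*sin(2*y) + 1215/(16*(3*y + 1)^(7/2)))/(24); at y = 0 this is 405/128.

405/128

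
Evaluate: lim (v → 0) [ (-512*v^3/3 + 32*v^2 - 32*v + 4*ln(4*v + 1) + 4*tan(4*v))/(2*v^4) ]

Substitution gives 0/0 (the numerator vanishes to order 4).
Expand each term to order v^4: the coefficient of v^4 in 4·tan(4v) is 0 and in 4·ln(1 + 4v) is -256.
Lower-order terms cancel with the polynomial part, so the numerator is (-256)·v^4 + o(v^4), and the limit is (-256)/(2) = -128.

-128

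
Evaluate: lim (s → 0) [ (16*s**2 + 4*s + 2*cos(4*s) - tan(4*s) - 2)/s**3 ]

-64/3

Substitution gives 0/0 (the numerator vanishes to order 3).
Expand each term to order s^3: the coefficient of s^3 in 2·cos(4s) is 0 and in −tan(4s) is -64/3.
Lower-order terms cancel with the polynomial part, so the numerator is (-64/3)·s^3 + o(s^3), and the limit is (-64/3)/(1) = -64/3.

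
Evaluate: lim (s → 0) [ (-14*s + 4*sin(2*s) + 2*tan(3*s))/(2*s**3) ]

Substitution gives 0/0; apply L'Hôpital's rule 3 times.
After differentiating numerator and denominator 3 times the quotient is (-32*cos(2*s) + 324*tan(3*s)^4 + 432*tan(3*s)^2 + 108)/(12); at s = 0 this is 19/3.

19/3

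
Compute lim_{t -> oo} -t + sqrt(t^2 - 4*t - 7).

An ∞ − ∞ form. Rationalising with the conjugate, the difference becomes (-4t - 7) / (√(t^2 - 4*t - 7) + t).
For large t the denominator behaves like 2·t, so the quotient tends to -4/2 = -2.

-2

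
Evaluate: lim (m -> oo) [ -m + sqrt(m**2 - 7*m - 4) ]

-7/2

This has the form ∞ − ∞. Multiply and divide by the conjugate √(m^2 - 7*m - 4) + m.
That gives (-7m - 4) / (√(m^2 - 7*m - 4) + m).
Divide numerator and denominator by m: the limit is -7/(2·1) = -7/2.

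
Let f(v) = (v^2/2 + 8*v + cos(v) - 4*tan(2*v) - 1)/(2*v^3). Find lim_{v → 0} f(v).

-16/3

Substitution gives 0/0; apply L'Hôpital's rule 3 times.
After differentiating numerator and denominator 3 times the quotient is (sin(v) - 192*tan(2*v)^4 - 256*tan(2*v)^2 - 64)/(12); at v = 0 this is -16/3.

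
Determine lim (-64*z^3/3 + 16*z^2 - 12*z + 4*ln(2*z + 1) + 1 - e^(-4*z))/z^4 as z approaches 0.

-80/3

Substitution gives 0/0 (the numerator vanishes to order 4).
Expand each term to order z^4: the coefficient of z^4 in 4·ln(1 + 2z) is -16 and in −e^(-4z) is -32/3.
Lower-order terms cancel with the polynomial part, so the numerator is (-80/3)·z^4 + o(z^4), and the limit is (-80/3)/(1) = -80/3.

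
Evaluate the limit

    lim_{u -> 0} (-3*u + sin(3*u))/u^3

Direct substitution gives 0/0.
Apply L'Hôpital: lim (3*cos(3*u) - 3)/(3*u^2), still 0/0.
Apply L'Hôpital: lim (-9*sin(3*u))/(6*u), still 0/0.
After 3 applications of L'Hôpital's rule the quotient is (-27*cos(3*u))/(6); substituting u = 0 gives -9/2.

-9/2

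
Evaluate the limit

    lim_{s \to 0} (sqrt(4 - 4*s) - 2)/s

Substitution gives 0/0. Multiply numerator and denominator by the conjugate √(4 - 4s) + √4.
The numerator becomes (4 - 4s) − 4 = -4s, so the expression simplifies to -4/(√(4 - 4s) + √4).
Letting s → 0 gives -4/(2√4) = -1.

-1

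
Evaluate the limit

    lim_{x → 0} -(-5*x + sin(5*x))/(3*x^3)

Direct substitution gives 0/0.
Apply L'Hôpital: lim (5*cos(5*x) - 5)/(-9*x^2), still 0/0.
Apply L'Hôpital: lim (-25*sin(5*x))/(-18*x), still 0/0.
After 3 applications of L'Hôpital's rule the quotient is (-125*cos(5*x))/(-18); substituting x = 0 gives 125/18.

125/18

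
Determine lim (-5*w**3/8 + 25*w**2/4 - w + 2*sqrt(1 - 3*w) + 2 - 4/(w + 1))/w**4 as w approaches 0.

-661/64

Substitution gives 0/0 (the numerator vanishes to order 4).
Expand each term to order w^4: the coefficient of w^4 in 2·√(1 - 3w) is -405/64 and in -4·1/(1 + w) is -4.
Lower-order terms cancel with the polynomial part, so the numerator is (-661/64)·w^4 + o(w^4), and the limit is (-661/64)/(1) = -661/64.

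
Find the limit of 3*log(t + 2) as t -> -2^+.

As t → -2⁺, t + 2 → 0⁺ and ln(t + 2) → −∞.
Multiplying by 3 gives -∞.

-∞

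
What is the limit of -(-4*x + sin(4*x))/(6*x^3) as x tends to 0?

16/9

Direct substitution gives 0/0.
Apply L'Hôpital: lim (4*cos(4*x) - 4)/(-18*x^2), still 0/0.
Apply L'Hôpital: lim (-16*sin(4*x))/(-36*x), still 0/0.
After 3 applications of L'Hôpital's rule the quotient is (-64*cos(4*x))/(-36); substituting x = 0 gives 16/9.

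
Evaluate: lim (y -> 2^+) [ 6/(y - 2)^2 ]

As y → 2⁺, (y - 2) → 0⁺, so (y - 2)^2 → 0⁺ and 6/(y - 2)^2 → ∞.

∞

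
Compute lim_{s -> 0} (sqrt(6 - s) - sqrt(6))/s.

A 0/0 form; rationalise with √(6 - s) + √6. This collapses the numerator to -s, leaving -1/(√(6 - s) + √6) → -1/(2√6) = -√(6)/12.

-√(6)/12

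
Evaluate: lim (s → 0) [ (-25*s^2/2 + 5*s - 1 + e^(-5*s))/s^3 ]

Direct substitution gives 0/0.
Apply L'Hôpital: lim (-25*s + 5 - 5*e^(-5*s))/(3*s^2), still 0/0.
Apply L'Hôpital: lim (-25 + 25*e^(-5*s))/(6*s), still 0/0.
After 3 applications of L'Hôpital's rule the quotient is (-125*e^(-5*s))/(6); substituting s = 0 gives -125/6.

-125/6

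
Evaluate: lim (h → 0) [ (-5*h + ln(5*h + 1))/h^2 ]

-25/2

Direct substitution gives 0/0.
Apply L'Hôpital: lim (-5 + 5/(5*h + 1))/(2*h), still 0/0.
After 2 applications of L'Hôpital's rule the quotient is (-25/(5*h + 1)^2)/(2); substituting h = 0 gives -25/2.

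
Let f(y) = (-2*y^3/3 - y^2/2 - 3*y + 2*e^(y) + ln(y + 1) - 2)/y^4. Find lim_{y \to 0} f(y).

Substitution gives 0/0 (the numerator vanishes to order 4).
Expand each term to order y^4: the coefficient of y^4 in ln(1 + y) is -1/4 and in 2·e^(y) is 1/12.
Lower-order terms cancel with the polynomial part, so the numerator is (-1/6)·y^4 + o(y^4), and the limit is (-1/6)/(1) = -1/6.

-1/6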